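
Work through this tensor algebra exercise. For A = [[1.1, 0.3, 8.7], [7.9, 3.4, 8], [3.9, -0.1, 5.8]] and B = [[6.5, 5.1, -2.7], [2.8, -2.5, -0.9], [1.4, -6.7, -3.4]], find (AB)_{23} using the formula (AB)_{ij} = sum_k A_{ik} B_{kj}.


(AB)_{ij} = sum_k A_{ik} B_{kj}.
For i=2, j=3:
A_{21} * B_{13} = 7.9 * -2.7 = -21.33
A_{22} * B_{23} = 3.4 * -0.9 = -3.06
A_{23} * B_{33} = 8 * -3.4 = -27.2
Sum = -21.33 + -3.06 + -27.2 = -51.59

-51.59


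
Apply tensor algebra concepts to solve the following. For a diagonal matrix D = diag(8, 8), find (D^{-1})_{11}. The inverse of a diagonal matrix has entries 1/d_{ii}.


For a diagonal matrix, the inverse has entries (D^{-1})_{ii} = 1/d_{ii}.
The diagonal entries are: d_{11} = 8, d_{22} = 8
We need (D^{-1})_{11} = 1/d_{11} = 1/8 = 1/8

1/8


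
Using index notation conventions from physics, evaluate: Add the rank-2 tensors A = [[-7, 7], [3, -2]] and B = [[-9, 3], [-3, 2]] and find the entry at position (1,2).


Tensor addition is component-wise: (A + B)_{ij} = A_{ij} + B_{ij}.
A_{12} = 7
B_{12} = 3
(A + B)_{12} = 7 + 3 = 10

10


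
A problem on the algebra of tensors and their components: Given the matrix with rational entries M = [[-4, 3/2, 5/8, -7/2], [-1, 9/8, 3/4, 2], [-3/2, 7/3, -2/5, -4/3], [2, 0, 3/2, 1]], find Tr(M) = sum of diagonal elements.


The trace is the sum of diagonal entries.
Diagonal: M[1,1] = -4, M[2,2] = 9/8, M[3,3] = -2/5, M[4,4] = 1
Tr(M) = -4 + 9/8 + -2/5 + 1
Computing step by step:
After adding M[1,1]: -4
After adding M[2,2]: -23/8
After adding M[3,3]: -131/40
After adding M[4,4]: -91/40
Tr(M) = -91/40

-91/40


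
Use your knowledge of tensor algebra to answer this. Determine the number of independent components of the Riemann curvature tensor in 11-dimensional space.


The Riemann tensor in d dimensions has d^2(d^2 - 1)/12 independent components.
d = 11, so d^2 = 121
d^2 - 1 = 120
d^2(d^2 - 1) = 121 * 120 = 14520
Divide by 12: 14520 / 12 = 1210

1210


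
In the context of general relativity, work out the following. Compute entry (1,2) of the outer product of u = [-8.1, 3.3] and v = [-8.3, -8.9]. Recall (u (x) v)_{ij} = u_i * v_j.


The outer product entry T_{ij} = u_i * v_j.
We need i=1, j=2.
u_1 = -8.1, v_2 = -8.9
T_{1,2} = -8.1 * -8.9 = 72.09

72.09


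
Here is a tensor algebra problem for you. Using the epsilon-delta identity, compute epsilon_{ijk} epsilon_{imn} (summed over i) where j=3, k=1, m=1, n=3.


Using the identity: epsilon_{ijk} epsilon_{imn} = delta_{jm} delta_{kn} - delta_{jn} delta_{km}.
delta_{31} = 0
delta_{13} = 0
delta_{33} = 1
delta_{11} = 1
Result = 0 * 0 - 1 * 1 = 0 - 1 = -1

-1


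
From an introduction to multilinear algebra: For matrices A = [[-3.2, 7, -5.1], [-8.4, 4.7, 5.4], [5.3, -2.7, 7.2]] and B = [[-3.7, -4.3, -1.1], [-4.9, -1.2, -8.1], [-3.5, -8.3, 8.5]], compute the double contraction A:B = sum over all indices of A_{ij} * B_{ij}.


A:B = sum over all i,j of A_{ij} * B_{ij}.
Row 1: -3.2*-3.7=11.84, 7*-4.3=-30.1, -5.1*-1.1=5.61 => row sum = -12.65
Row 2: -8.4*-4.9=41.16, 4.7*-1.2=-5.64, 5.4*-8.1=-43.74 => row sum = -8.22
Row 3: 5.3*-3.5=-18.55, -2.7*-8.3=22.41, 7.2*8.5=61.2 => row sum = 65.06
Total = -12.65 + -8.22 + 65.06 = 44.19

44.19


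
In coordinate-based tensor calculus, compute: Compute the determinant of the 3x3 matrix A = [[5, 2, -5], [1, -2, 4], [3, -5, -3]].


Expanding along the first row, det(A) = a11*M_11 - a12*M_12 + a13*M_13, where M_1j is the (1,j) minor.
Minor M_11 = -2*-3 - 4*-5 = 26
Minor M_12 = 1*-3 - 4*3 = -15
Minor M_13 = 1*-5 - -2*3 = 1
det = 5*(26) - 2*(-15) + -5*(1)
    = 130 - -30 + -5
    = 155

155


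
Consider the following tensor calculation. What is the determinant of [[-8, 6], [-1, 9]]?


For a 2x2 matrix [[a, b], [c, d]], det = a*d - b*c.
a = -8, b = 6, c = -1, d = 9
a*d = -8 * 9 = -72
b*c = 6 * -1 = -6
det = -72 - -6 = -66

-66


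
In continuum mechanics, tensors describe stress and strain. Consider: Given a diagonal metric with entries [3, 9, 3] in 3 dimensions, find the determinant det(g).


For a diagonal metric, the determinant is the product of diagonal entries.
Diagonal entries: 3, 9, 3
det(g) = 3 * 9 * 3 = 81

81


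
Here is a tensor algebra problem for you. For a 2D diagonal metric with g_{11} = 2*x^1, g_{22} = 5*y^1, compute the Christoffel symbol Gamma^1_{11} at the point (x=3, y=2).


For a diagonal metric, Gamma^k_{ij} = (1/2) g^{kk} (dg_{ik}/dx_j + dg_{jk}/dx_i - dg_{ij}/dx_k).
The metric is diagonal, so g_{ab} = 0 for a != b.
At the given point: g_{11} = 6, g_{22} = 10
g^{11} = 1/6
dg_{11}/dx_1 = dg_{11}/dx_1 = 2
dg_{11}/dx_1 = dg_{11}/dx_1 = 2
dg_{11}/dx_1 = dg_{11}/dx_1 = 2
Numerator = 2 + 2 - 2 = 2
Gamma^1_{11} = 2 / (2 * 6) = 1/6

1/6


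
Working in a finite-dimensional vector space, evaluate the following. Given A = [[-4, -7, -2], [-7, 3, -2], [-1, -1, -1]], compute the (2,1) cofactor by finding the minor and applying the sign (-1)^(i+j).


To find cofactor C_{21}, delete row 2 and column 1.
The resulting 2x2 submatrix is: [[-7, -2], [-1, -1]]
Minor M_{21} = -7*-1 - -2*-1
  = 7 - 2 = 5
Sign = (-1)^(2+1) = (-1)^3 = -1
Cofactor C_{21} = -1 * 5 = -5

-5


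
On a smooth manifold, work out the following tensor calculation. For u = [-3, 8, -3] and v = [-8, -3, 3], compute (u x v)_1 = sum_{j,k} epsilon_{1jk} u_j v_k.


(u x v)_1 = sum_{j,k} epsilon_{1jk} u_j v_k. Only permutations of (1,2,3) contribute; the two non-zero terms are:
eps_{123} u_2 v_3 = 1 * 8 * 3 = 24
eps_{132} u_3 v_2 = -1 * -3 * -3 = -9
(u x v)_1 = 15

15


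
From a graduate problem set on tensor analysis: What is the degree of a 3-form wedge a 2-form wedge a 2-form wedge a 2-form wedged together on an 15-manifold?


The degree of a wedge product is the sum of the degrees of the individual forms.
Degrees: 3, 2, 2, 2
Total degree = 3 + 2 + 2 + 2 = 9

9


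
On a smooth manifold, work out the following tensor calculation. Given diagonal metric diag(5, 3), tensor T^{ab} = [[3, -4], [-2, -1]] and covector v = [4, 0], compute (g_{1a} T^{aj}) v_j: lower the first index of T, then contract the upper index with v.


Step 1: lower the first index. For a diagonal metric, g_{ia} T^{aj} = g_{ii} T^{ij} (no sum on i).
g_{11} = 5
S_1{}^1 = 5 * T^{11} = 5 * 3 = 15
S_1{}^2 = 5 * T^{12} = 5 * -4 = -20
Step 2: contract S_1{}^j with v_j.
S_1{}^1 * v_1 = 15 * 4 = 60
S_1{}^2 * v_2 = -20 * 0 = 0
Result = 60 + 0 = 60

60


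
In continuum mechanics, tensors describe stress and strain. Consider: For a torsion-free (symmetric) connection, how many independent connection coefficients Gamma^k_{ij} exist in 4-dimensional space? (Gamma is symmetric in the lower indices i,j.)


Christoffel symbols Gamma^k_{ij} are symmetric in i,j, so there are d * d(d+1)/2 independent symbols.
d = 4
d(d+1)/2 = 4 * 5 / 2 = 10
Total = 4 * 10 = 40

40


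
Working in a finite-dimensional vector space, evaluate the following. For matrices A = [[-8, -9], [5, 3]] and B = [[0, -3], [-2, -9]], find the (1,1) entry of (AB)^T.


(AB)^T_{ij} = (AB)_{ji} = sum_k A_{jk} B_{ki}.
For i=1, j=1 we need (AB)_{11}:
A_{11} * B_{11} = -8 * 0 = 0
A_{12} * B_{21} = -9 * -2 = 18
Sum = 0 + 18 = 18

18


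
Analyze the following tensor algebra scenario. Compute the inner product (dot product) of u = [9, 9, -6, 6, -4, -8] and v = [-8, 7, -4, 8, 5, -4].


The inner product u . v = sum of u_i * v_i.
Term-by-term: 9 * -8, 9 * 7, -6 * -4, 6 * 8, -4 * 5, -8 * -4
Products: -72, 63, 24, 48, -20, 32
Sum = -72 + 63 + 24 + 48 + -20 + 32 = 75

75


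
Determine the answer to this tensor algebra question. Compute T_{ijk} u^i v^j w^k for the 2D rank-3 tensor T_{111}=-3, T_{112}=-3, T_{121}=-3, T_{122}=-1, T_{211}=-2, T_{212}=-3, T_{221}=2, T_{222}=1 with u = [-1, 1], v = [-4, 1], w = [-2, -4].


S = sum over i,j,k of T_{ijk} u_i v_j w_k. Expanding all 8 terms:
T_{111}*u_1*v_1*w_1 = -3*-1*-4*-2 = 24  (running total: 24)
T_{112}*u_1*v_1*w_2 = -3*-1*-4*-4 = 48  (running total: 72)
T_{121}*u_1*v_2*w_1 = -3*-1*1*-2 = -6  (running total: 66)
T_{122}*u_1*v_2*w_2 = -1*-1*1*-4 = -4  (running total: 62)
T_{211}*u_2*v_1*w_1 = -2*1*-4*-2 = -16  (running total: 46)
T_{212}*u_2*v_1*w_2 = -3*1*-4*-4 = -48  (running total: -2)
T_{221}*u_2*v_2*w_1 = 2*1*1*-2 = -4  (running total: -6)
T_{222}*u_2*v_2*w_2 = 1*1*1*-4 = -4  (running total: -10)
S = -10

-10


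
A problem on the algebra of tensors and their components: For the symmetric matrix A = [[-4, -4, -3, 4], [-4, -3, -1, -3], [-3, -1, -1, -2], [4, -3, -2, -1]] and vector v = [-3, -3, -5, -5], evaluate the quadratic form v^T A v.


First compute Av:
(Av)_1 = -4*-3 + -4*-3 + -3*-5 + 4*-5 = 19
(Av)_2 = -4*-3 + -3*-3 + -1*-5 + -3*-5 = 41
(Av)_3 = -3*-3 + -1*-3 + -1*-5 + -2*-5 = 27
(Av)_4 = 4*-3 + -3*-3 + -2*-5 + -1*-5 = 12
Av = [19, 41, 27, 12]
Then v^T (Av) = -3*19 + -3*41 + -5*27 + -5*12
= -57 + -123 + -135 + -60 = -375

-375


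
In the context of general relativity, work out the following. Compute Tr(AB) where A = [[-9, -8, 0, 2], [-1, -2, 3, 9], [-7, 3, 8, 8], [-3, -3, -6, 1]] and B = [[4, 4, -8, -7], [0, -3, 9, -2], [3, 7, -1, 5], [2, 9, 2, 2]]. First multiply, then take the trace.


Tr(AB) = sum_i (AB)_{ii} where (AB)_{ii} = sum_k A_{ik} B_{ki}.
(AB)_{11} = -9*4 + -8*0 + 0*3 + 2*2 = -32
(AB)_{22} = -1*4 + -2*-3 + 3*7 + 9*9 = 104
(AB)_{33} = -7*-8 + 3*9 + 8*-1 + 8*2 = 91
(AB)_{44} = -3*-7 + -3*-2 + -6*5 + 1*2 = -1
Tr(AB) = -32 + 104 + 91 + -1 = 162

162


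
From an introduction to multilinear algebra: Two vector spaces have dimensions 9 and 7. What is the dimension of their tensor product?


The dimension of a tensor product is the product of dimensions.
dim(V) = 9, dim(W) = 7
dim(V (x) W) = 9 * 7 = 63

63


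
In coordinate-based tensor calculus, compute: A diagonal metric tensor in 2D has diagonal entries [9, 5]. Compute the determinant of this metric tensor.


For a diagonal metric, the determinant is the product of diagonal entries.
Diagonal entries: 9, 5
det(g) = 9 * 5 = 45

45


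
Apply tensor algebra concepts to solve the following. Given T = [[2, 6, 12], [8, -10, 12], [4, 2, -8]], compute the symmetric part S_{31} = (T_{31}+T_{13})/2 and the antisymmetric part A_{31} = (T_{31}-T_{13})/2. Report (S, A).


T_{31} = 4
T_{13} = 12
S_{31} = (4 + 12)/2 = 16/2 = 8
A_{31} = (4 - 12)/2 = -8/2 = -4
Check: S + A = 8 + -4 = 4 = T_{31}.

(8, -4)


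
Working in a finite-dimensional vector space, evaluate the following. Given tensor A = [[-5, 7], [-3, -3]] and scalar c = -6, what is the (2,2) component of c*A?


Scalar multiplication: (cA)_{ij} = c * A_{ij}.
c = -6
A_{22} = -3
(cA)_{22} = -6 * -3 = 18

18


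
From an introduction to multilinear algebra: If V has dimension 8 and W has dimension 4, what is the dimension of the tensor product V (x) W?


The dimension of a tensor product is the product of dimensions.
dim(V) = 8, dim(W) = 4
dim(V (x) W) = 8 * 4 = 32

32


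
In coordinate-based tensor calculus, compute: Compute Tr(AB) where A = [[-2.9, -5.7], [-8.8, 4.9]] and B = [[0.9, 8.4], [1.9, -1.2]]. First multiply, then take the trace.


Tr(AB) = sum_i (AB)_{ii} where (AB)_{ii} = sum_k A_{ik} B_{ki}.
(AB)_{11} = -2.9*0.9 + -5.7*1.9 = -13.44
(AB)_{22} = -8.8*8.4 + 4.9*-1.2 = -79.8
Tr(AB) = -13.44 + -79.8 = -93.24

-93.24


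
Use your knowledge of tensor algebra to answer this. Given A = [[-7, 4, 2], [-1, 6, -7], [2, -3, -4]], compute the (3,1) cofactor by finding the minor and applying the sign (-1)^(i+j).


To find cofactor C_{31}, delete row 3 and column 1.
The resulting 2x2 submatrix is: [[4, 2], [6, -7]]
Minor M_{31} = 4*-7 - 2*6
  = -28 - 12 = -40
Sign = (-1)^(3+1) = (-1)^4 = 1
Cofactor C_{31} = 1 * -40 = -40

-40


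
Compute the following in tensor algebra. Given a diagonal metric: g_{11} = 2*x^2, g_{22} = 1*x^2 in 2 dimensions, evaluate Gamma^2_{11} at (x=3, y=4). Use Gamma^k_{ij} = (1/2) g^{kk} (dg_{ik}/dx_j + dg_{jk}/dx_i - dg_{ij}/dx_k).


For a diagonal metric, Gamma^k_{ij} = (1/2) g^{kk} (dg_{ik}/dx_j + dg_{jk}/dx_i - dg_{ij}/dx_k).
The metric is diagonal, so g_{ab} = 0 for a != b.
At the given point: g_{11} = 18, g_{22} = 9
g^{22} = 1/9
dg_{12}/dx_1 = 0 (off-diagonal)
dg_{12}/dx_1 = 0 (off-diagonal)
dg_{11}/dx_2 = dg_{11}/dx_2 = 0
Numerator = 0 + 0 - 0 = 0
Gamma^2_{11} = 0 / (2 * 9) = 0

0


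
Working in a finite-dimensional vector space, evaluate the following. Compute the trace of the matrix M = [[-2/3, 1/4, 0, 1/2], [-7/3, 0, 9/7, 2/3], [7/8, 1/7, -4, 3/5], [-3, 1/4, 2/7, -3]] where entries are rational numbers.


The trace is the sum of diagonal entries.
Diagonal: M[1,1] = -2/3, M[2,2] = 0, M[3,3] = -4, M[4,4] = -3
Tr(M) = -2/3 + 0 + -4 + -3
Computing step by step:
After adding M[1,1]: -2/3
After adding M[2,2]: -2/3
After adding M[3,3]: -14/3
After adding M[4,4]: -23/3
Tr(M) = -23/3

-23/3


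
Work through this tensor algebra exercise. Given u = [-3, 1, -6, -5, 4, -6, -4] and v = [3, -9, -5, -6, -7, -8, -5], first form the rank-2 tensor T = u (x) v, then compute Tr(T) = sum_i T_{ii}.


The outer product gives T_{ij} = u_i v_j.
The trace (contraction) is Tr(T) = sum_i T_{ii} = sum_i u_i v_i.
Diagonal entries:
T_{11} = u_1 * v_1 = -3 * 3 = -9
T_{22} = u_2 * v_2 = 1 * -9 = -9
T_{33} = u_3 * v_3 = -6 * -5 = 30
T_{44} = u_4 * v_4 = -5 * -6 = 30
T_{55} = u_5 * v_5 = 4 * -7 = -28
T_{66} = u_6 * v_6 = -6 * -8 = 48
T_{77} = u_7 * v_7 = -4 * -5 = 20
Tr(T) = -9 + -9 + 30 + 30 + -28 + 48 + 20 = 82

82


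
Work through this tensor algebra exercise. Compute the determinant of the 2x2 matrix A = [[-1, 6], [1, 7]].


For a 2x2 matrix [[a, b], [c, d]], det = a*d - b*c.
a = -1, b = 6, c = 1, d = 7
a*d = -1 * 7 = -7
b*c = 6 * 1 = 6
det = -7 - 6 = -13

-13


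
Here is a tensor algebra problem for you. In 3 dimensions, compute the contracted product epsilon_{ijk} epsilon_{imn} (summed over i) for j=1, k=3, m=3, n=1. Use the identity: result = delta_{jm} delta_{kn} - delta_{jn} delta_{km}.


Using the identity: epsilon_{ijk} epsilon_{imn} = delta_{jm} delta_{kn} - delta_{jn} delta_{km}.
delta_{13} = 0
delta_{31} = 0
delta_{11} = 1
delta_{33} = 1
Result = 0 * 0 - 1 * 1 = 0 - 1 = -1

-1


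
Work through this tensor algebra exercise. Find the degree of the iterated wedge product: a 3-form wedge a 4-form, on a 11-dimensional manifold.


The degree of a wedge product is the sum of the degrees of the individual forms.
Degrees: 3, 4
Total degree = 3 + 4 = 7

7


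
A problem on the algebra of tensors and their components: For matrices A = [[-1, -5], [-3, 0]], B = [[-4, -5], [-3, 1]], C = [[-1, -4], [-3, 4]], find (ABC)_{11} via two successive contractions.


(ABC)_{11} = sum_m (AB)_{1m} C_{m1}. First compute row 1 of AB.
(AB)_{11} = -1*-4 + -5*-3 = 19
(AB)_{12} = -1*-5 + -5*1 = 0
Now contract with column 1 of C:
(AB)_{11} * C_{11} = 19 * -1 = -19
(AB)_{12} * C_{21} = 0 * -3 = 0
(ABC)_{11} = -19 + 0 = -19

-19


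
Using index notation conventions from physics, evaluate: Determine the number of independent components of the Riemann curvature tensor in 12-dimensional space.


The Riemann tensor in d dimensions has d^2(d^2 - 1)/12 independent components.
d = 12, so d^2 = 144
d^2 - 1 = 143
d^2(d^2 - 1) = 144 * 143 = 20592
Divide by 12: 20592 / 12 = 1716

1716


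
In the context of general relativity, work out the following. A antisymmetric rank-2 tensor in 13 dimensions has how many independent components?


A antisymmetric rank-2 tensor in d dimensions has d(d-1)/2 independent components.
d = 13
d(d-1)/2 = 13 * 12 / 2 = 156 / 2 = 78

78


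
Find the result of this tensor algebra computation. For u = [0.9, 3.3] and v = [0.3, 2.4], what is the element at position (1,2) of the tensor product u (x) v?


The outer product entry T_{ij} = u_i * v_j.
We need i=1, j=2.
u_1 = 0.9, v_2 = 2.4
T_{1,2} = 0.9 * 2.4 = 2.16

2.16


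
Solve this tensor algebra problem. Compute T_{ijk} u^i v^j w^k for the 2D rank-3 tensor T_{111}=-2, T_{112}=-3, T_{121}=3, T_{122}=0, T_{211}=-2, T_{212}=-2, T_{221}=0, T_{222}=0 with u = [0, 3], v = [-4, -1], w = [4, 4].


S = sum over i,j,k of T_{ijk} u_i v_j w_k. Expanding all 8 terms:
T_{111}*u_1*v_1*w_1 = -2*0*-4*4 = 0  (running total: 0)
T_{112}*u_1*v_1*w_2 = -3*0*-4*4 = 0  (running total: 0)
T_{121}*u_1*v_2*w_1 = 3*0*-1*4 = 0  (running total: 0)
T_{122}*u_1*v_2*w_2 = 0*0*-1*4 = 0  (running total: 0)
T_{211}*u_2*v_1*w_1 = -2*3*-4*4 = 96  (running total: 96)
T_{212}*u_2*v_1*w_2 = -2*3*-4*4 = 96  (running total: 192)
T_{221}*u_2*v_2*w_1 = 0*3*-1*4 = 0  (running total: 192)
T_{222}*u_2*v_2*w_2 = 0*3*-1*4 = 0  (running total: 192)
S = 192

192


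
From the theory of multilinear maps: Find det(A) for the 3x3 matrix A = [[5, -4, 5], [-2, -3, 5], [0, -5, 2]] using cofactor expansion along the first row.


Expanding along the first row, det(A) = a11*M_11 - a12*M_12 + a13*M_13, where M_1j is the (1,j) minor.
Minor M_11 = -3*2 - 5*-5 = 19
Minor M_12 = -2*2 - 5*0 = -4
Minor M_13 = -2*-5 - -3*0 = 10
det = 5*(19) - -4*(-4) + 5*(10)
    = 95 - 16 + 50
    = 129

129


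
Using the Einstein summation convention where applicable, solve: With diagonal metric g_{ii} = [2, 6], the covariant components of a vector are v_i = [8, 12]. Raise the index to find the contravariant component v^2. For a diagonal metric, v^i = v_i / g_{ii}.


To raise an index with a diagonal metric: v^i = v_i / g_{ii}.
For index 2: v_2 = 12, g_{22} = 6
v^2 = 12 / 6 = 2

2


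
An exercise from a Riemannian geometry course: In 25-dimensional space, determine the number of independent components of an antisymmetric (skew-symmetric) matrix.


An antisymmetric rank-2 tensor satisfies A_{ij} = -A_{ji}, so diagonal entries are zero.
The independent components are the upper-triangular entries: C(n, 2) = n(n-1)/2.
n = 25
C(25, 2) = 25 * 24 / 2 = 600 / 2 = 300

300


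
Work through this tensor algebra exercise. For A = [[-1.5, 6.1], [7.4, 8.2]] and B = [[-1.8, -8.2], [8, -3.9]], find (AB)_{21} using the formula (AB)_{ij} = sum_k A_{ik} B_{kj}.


(AB)_{ij} = sum_k A_{ik} B_{kj}.
For i=2, j=1:
A_{21} * B_{11} = 7.4 * -1.8 = -13.32
A_{22} * B_{21} = 8.2 * 8 = 65.6
Sum = -13.32 + 65.6 = 52.28

52.28


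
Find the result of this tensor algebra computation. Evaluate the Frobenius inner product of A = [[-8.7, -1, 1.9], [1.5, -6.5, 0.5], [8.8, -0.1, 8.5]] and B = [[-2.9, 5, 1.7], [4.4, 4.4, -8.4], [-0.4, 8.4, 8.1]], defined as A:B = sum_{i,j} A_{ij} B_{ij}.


A:B = sum over all i,j of A_{ij} * B_{ij}.
Row 1: -8.7*-2.9=25.23, -1*5=-5, 1.9*1.7=3.23 => row sum = 23.46
Row 2: 1.5*4.4=6.6, -6.5*4.4=-28.6, 0.5*-8.4=-4.2 => row sum = -26.2
Row 3: 8.8*-0.4=-3.52, -0.1*8.4=-0.84, 8.5*8.1=68.85 => row sum = 64.49
Total = 23.46 + -26.2 + 64.49 = 61.75

61.75


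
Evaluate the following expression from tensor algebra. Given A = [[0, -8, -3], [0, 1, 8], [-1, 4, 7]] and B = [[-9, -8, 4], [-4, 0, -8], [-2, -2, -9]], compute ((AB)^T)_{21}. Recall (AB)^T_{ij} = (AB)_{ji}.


(AB)^T_{ij} = (AB)_{ji} = sum_k A_{jk} B_{ki}.
For i=2, j=1 we need (AB)_{12}:
A_{11} * B_{12} = 0 * -8 = 0
A_{12} * B_{22} = -8 * 0 = 0
A_{13} * B_{32} = -3 * -2 = 6
Sum = 0 + 0 + 6 = 6

6


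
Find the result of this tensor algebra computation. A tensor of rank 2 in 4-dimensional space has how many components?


The number of components of a rank-r tensor in d dimensions is d^r.
Here d = 4 and r = 2.
4^2 = 16

16


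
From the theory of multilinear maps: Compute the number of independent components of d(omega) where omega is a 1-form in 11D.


The exterior derivative of a p-form is a (p+1)-form.
Its number of independent components is C(n, p+1).
n = 11, p+1 = 2
C(11, 2) = 55

55


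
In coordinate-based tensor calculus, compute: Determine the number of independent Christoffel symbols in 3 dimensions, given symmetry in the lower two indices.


Christoffel symbols Gamma^k_{ij} are symmetric in i,j, so there are d * d(d+1)/2 independent symbols.
d = 3
d(d+1)/2 = 3 * 4 / 2 = 6
Total = 3 * 6 = 18

18


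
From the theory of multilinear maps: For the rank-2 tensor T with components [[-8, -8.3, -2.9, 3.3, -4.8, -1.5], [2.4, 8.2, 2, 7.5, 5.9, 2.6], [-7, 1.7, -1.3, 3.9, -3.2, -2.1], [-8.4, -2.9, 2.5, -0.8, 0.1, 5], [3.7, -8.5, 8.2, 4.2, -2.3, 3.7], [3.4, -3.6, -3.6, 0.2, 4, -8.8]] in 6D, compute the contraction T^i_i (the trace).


The contraction (trace) of a rank-2 tensor is the sum of its diagonal elements.
Diagonal entries: A[1,1] = -8, A[2,2] = 8.2, A[3,3] = -1.3, A[4,4] = -0.8, A[5,5] = -2.3, A[6,6] = -8.8
Tr(A) = -8 + 8.2 + -1.3 + -0.8 + -2.3 + -8.8 = -13

-13


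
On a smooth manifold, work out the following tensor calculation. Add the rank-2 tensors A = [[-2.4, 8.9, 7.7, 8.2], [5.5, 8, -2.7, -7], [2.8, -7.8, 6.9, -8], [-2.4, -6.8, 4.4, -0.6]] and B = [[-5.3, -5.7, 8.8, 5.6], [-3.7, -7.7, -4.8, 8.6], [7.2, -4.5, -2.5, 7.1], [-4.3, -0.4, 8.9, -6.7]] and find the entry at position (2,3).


Tensor addition is component-wise: (A + B)_{ij} = A_{ij} + B_{ij}.
A_{23} = -2.7
B_{23} = -4.8
(A + B)_{23} = -2.7 + -4.8 = -7.5

-7.5


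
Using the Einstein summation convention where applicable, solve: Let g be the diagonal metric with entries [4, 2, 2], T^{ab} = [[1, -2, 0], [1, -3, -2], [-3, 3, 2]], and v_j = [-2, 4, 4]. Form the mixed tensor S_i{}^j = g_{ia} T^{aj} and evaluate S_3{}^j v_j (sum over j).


Step 1: lower the first index. For a diagonal metric, g_{ia} T^{aj} = g_{ii} T^{ij} (no sum on i).
g_{33} = 2
S_3{}^1 = 2 * T^{31} = 2 * -3 = -6
S_3{}^2 = 2 * T^{32} = 2 * 3 = 6
S_3{}^3 = 2 * T^{33} = 2 * 2 = 4
Step 2: contract S_3{}^j with v_j.
S_3{}^1 * v_1 = -6 * -2 = 12
S_3{}^2 * v_2 = 6 * 4 = 24
S_3{}^3 * v_3 = 4 * 4 = 16
Result = 12 + 24 + 16 = 52

52


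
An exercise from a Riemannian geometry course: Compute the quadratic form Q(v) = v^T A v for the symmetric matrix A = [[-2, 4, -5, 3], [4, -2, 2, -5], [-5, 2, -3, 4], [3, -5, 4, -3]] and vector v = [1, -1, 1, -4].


First compute Av:
(Av)_1 = -2*1 + 4*-1 + -5*1 + 3*-4 = -23
(Av)_2 = 4*1 + -2*-1 + 2*1 + -5*-4 = 28
(Av)_3 = -5*1 + 2*-1 + -3*1 + 4*-4 = -26
(Av)_4 = 3*1 + -5*-1 + 4*1 + -3*-4 = 24
Av = [-23, 28, -26, 24]
Then v^T (Av) = 1*-23 + -1*28 + 1*-26 + -4*24
= -23 + -28 + -26 + -96 = -173

-173


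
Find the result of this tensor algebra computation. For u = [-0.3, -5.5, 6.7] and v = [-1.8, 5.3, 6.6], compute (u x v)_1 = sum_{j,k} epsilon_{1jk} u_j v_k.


(u x v)_1 = sum_{j,k} epsilon_{1jk} u_j v_k. Only permutations of (1,2,3) contribute; the two non-zero terms are:
eps_{123} u_2 v_3 = 1 * -5.5 * 6.6 = -36.3
eps_{132} u_3 v_2 = -1 * 6.7 * 5.3 = -35.51
(u x v)_1 = -71.81

-71.81


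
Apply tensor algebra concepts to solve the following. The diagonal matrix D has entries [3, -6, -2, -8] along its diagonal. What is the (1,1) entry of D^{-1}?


For a diagonal matrix, the inverse has entries (D^{-1})_{ii} = 1/d_{ii}.
The diagonal entries are: d_{11} = 3, d_{22} = -6, d_{33} = -2, d_{44} = -8
We need (D^{-1})_{11} = 1/d_{11} = 1/3 = 1/3

1/3


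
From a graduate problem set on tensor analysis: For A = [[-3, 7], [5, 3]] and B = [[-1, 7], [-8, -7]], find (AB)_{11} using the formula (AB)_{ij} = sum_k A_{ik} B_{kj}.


(AB)_{ij} = sum_k A_{ik} B_{kj}.
For i=1, j=1:
A_{11} * B_{11} = -3 * -1 = 3
A_{12} * B_{21} = 7 * -8 = -56
Sum = 3 + -56 = -53

-53


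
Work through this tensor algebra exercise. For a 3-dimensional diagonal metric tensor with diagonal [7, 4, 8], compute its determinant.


For a diagonal metric, the determinant is the product of diagonal entries.
Diagonal entries: 7, 4, 8
det(g) = 7 * 4 * 8 = 224

224


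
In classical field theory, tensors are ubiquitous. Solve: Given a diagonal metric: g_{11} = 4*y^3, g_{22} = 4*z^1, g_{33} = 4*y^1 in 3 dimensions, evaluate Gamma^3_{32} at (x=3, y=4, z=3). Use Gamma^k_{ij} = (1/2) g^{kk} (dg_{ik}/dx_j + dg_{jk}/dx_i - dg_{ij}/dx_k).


For a diagonal metric, Gamma^k_{ij} = (1/2) g^{kk} (dg_{ik}/dx_j + dg_{jk}/dx_i - dg_{ij}/dx_k).
The metric is diagonal, so g_{ab} = 0 for a != b.
At the given point: g_{11} = 256, g_{22} = 12, g_{33} = 16
g^{33} = 1/16
dg_{33}/dx_2 = dg_{33}/dx_2 = 4
dg_{23}/dx_3 = 0 (off-diagonal)
dg_{32}/dx_3 = 0 (off-diagonal)
Numerator = 4 + 0 - 0 = 4
Gamma^3_{32} = 4 / (2 * 16) = 1/8

1/8


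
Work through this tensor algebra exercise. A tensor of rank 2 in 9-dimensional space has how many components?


The number of components of a rank-r tensor in d dimensions is d^r.
Here d = 9 and r = 2.
9^2 = 81

81


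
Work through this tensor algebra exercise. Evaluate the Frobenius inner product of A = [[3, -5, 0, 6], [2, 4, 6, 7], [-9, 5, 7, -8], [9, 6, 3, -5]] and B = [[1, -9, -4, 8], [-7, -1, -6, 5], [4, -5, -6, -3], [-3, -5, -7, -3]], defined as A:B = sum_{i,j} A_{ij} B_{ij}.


A:B = sum over all i,j of A_{ij} * B_{ij}.
Row 1: 3*1=3, -5*-9=45, 0*-4=0, 6*8=48 => row sum = 96
Row 2: 2*-7=-14, 4*-1=-4, 6*-6=-36, 7*5=35 => row sum = -19
Row 3: -9*4=-36, 5*-5=-25, 7*-6=-42, -8*-3=24 => row sum = -79
Row 4: 9*-3=-27, 6*-5=-30, 3*-7=-21, -5*-3=15 => row sum = -63
Total = 96 + -19 + -79 + -63 = -65

-65


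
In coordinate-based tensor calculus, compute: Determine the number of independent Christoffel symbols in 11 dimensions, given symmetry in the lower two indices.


Christoffel symbols Gamma^k_{ij} are symmetric in i,j, so there are d * d(d+1)/2 independent symbols.
d = 11
d(d+1)/2 = 11 * 12 / 2 = 66
Total = 11 * 66 = 726

726


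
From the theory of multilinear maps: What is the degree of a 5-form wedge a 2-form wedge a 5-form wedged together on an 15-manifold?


The degree of a wedge product is the sum of the degrees of the individual forms.
Degrees: 5, 2, 5
Total degree = 5 + 2 + 5 = 12

12


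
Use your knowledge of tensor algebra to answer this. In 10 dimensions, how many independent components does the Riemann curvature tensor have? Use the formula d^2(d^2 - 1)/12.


The Riemann tensor in d dimensions has d^2(d^2 - 1)/12 independent components.
d = 10, so d^2 = 100
d^2 - 1 = 99
d^2(d^2 - 1) = 100 * 99 = 9900
Divide by 12: 9900 / 12 = 825

825


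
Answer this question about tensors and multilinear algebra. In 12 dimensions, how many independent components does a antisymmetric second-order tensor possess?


A antisymmetric rank-2 tensor in d dimensions has d(d-1)/2 independent components.
d = 12
d(d-1)/2 = 12 * 11 / 2 = 132 / 2 = 66

66


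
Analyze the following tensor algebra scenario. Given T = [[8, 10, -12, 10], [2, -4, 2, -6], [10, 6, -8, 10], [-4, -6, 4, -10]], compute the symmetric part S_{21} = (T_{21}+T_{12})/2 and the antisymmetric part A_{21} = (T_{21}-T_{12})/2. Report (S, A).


T_{21} = 2
T_{12} = 10
S_{21} = (2 + 10)/2 = 12/2 = 6
A_{21} = (2 - 10)/2 = -8/2 = -4
Check: S + A = 6 + -4 = 2 = T_{21}.

(6, -4)


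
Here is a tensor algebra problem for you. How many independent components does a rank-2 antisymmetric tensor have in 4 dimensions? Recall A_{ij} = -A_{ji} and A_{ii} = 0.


An antisymmetric rank-2 tensor satisfies A_{ij} = -A_{ji}, so diagonal entries are zero.
The independent components are the upper-triangular entries: C(n, 2) = n(n-1)/2.
n = 4
C(4, 2) = 4 * 3 / 2 = 12 / 2 = 6

6


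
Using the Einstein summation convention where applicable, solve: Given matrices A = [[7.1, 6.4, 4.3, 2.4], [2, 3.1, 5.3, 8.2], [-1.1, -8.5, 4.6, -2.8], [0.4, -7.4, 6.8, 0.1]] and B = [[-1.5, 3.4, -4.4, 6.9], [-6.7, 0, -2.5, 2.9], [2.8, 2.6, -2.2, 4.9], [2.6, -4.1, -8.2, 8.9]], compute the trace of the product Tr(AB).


Tr(AB) = sum_i (AB)_{ii} where (AB)_{ii} = sum_k A_{ik} B_{ki}.
(AB)_{11} = 7.1*-1.5 + 6.4*-6.7 + 4.3*2.8 + 2.4*2.6 = -35.25
(AB)_{22} = 2*3.4 + 3.1*0 + 5.3*2.6 + 8.2*-4.1 = -13.04
(AB)_{33} = -1.1*-4.4 + -8.5*-2.5 + 4.6*-2.2 + -2.8*-8.2 = 38.93
(AB)_{44} = 0.4*6.9 + -7.4*2.9 + 6.8*4.9 + 0.1*8.9 = 15.51
Tr(AB) = -35.25 + -13.04 + 38.93 + 15.51 = 6.15

6.15


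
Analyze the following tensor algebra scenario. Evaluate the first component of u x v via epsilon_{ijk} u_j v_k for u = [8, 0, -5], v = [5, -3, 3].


(u x v)_1 = sum_{j,k} epsilon_{1jk} u_j v_k. Only permutations of (1,2,3) contribute; the two non-zero terms are:
eps_{123} u_2 v_3 = 1 * 0 * 3 = 0
eps_{132} u_3 v_2 = -1 * -5 * -3 = -15
(u x v)_1 = -15

-15


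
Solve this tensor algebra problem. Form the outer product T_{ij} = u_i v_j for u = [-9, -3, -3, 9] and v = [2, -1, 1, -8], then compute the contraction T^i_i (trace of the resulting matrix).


The outer product gives T_{ij} = u_i v_j.
The trace (contraction) is Tr(T) = sum_i T_{ii} = sum_i u_i v_i.
Diagonal entries:
T_{11} = u_1 * v_1 = -9 * 2 = -18
T_{22} = u_2 * v_2 = -3 * -1 = 3
T_{33} = u_3 * v_3 = -3 * 1 = -3
T_{44} = u_4 * v_4 = 9 * -8 = -72
Tr(T) = -18 + 3 + -3 + -72 = -90

-90


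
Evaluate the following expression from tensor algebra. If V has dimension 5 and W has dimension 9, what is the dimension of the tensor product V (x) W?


The dimension of a tensor product is the product of dimensions.
dim(V) = 5, dim(W) = 9
dim(V (x) W) = 5 * 9 = 45

45


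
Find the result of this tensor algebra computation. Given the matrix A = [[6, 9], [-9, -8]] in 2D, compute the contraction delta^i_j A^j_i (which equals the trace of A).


The contraction (trace) of a rank-2 tensor is the sum of its diagonal elements.
Diagonal entries: A[1,1] = 6, A[2,2] = -8
Tr(A) = 6 + -8 = -2

-2


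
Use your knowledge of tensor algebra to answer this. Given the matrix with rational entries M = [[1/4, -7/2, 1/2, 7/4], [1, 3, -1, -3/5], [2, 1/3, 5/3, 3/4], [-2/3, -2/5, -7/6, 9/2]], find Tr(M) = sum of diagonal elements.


The trace is the sum of diagonal entries.
Diagonal: M[1,1] = 1/4, M[2,2] = 3, M[3,3] = 5/3, M[4,4] = 9/2
Tr(M) = 1/4 + 3 + 5/3 + 9/2
Computing step by step:
After adding M[1,1]: 1/4
After adding M[2,2]: 13/4
After adding M[3,3]: 59/12
After adding M[4,4]: 113/12
Tr(M) = 113/12

113/12


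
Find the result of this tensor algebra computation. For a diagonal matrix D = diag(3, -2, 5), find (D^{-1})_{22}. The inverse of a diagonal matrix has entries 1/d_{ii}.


For a diagonal matrix, the inverse has entries (D^{-1})_{ii} = 1/d_{ii}.
The diagonal entries are: d_{11} = 3, d_{22} = -2, d_{33} = 5
We need (D^{-1})_{22} = 1/d_{22} = 1/-2 = -1/2

-1/2


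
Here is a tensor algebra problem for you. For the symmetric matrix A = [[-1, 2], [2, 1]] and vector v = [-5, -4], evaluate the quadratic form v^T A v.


First compute Av:
(Av)_1 = -1*-5 + 2*-4 = -3
(Av)_2 = 2*-5 + 1*-4 = -14
Av = [-3, -14]
Then v^T (Av) = -5*-3 + -4*-14
= 15 + 56 = 71

71


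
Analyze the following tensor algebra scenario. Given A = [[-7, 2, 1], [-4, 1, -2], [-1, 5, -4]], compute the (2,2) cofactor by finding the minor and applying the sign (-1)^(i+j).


To find cofactor C_{22}, delete row 2 and column 2.
The resulting 2x2 submatrix is: [[-7, 1], [-1, -4]]
Minor M_{22} = -7*-4 - 1*-1
  = 28 - -1 = 29
Sign = (-1)^(2+2) = (-1)^4 = 1
Cofactor C_{22} = 1 * 29 = 29

29


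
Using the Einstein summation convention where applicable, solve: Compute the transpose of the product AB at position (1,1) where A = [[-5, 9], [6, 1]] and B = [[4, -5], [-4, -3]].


(AB)^T_{ij} = (AB)_{ji} = sum_k A_{jk} B_{ki}.
For i=1, j=1 we need (AB)_{11}:
A_{11} * B_{11} = -5 * 4 = -20
A_{12} * B_{21} = 9 * -4 = -36
Sum = -20 + -36 = -56

-56


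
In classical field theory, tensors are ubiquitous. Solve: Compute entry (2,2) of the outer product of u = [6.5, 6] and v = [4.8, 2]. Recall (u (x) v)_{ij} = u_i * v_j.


The outer product entry T_{ij} = u_i * v_j.
We need i=2, j=2.
u_2 = 6, v_2 = 2
T_{2,2} = 6 * 2 = 12

12


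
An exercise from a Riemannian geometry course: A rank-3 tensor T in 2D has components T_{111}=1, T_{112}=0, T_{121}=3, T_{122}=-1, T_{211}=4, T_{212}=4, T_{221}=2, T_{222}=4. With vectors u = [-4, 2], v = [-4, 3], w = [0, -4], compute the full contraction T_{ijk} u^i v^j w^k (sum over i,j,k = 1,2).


S = sum over i,j,k of T_{ijk} u_i v_j w_k. Expanding all 8 terms:
T_{111}*u_1*v_1*w_1 = 1*-4*-4*0 = 0  (running total: 0)
T_{112}*u_1*v_1*w_2 = 0*-4*-4*-4 = 0  (running total: 0)
T_{121}*u_1*v_2*w_1 = 3*-4*3*0 = 0  (running total: 0)
T_{122}*u_1*v_2*w_2 = -1*-4*3*-4 = -48  (running total: -48)
T_{211}*u_2*v_1*w_1 = 4*2*-4*0 = 0  (running total: -48)
T_{212}*u_2*v_1*w_2 = 4*2*-4*-4 = 128  (running total: 80)
T_{221}*u_2*v_2*w_1 = 2*2*3*0 = 0  (running total: 80)
T_{222}*u_2*v_2*w_2 = 4*2*3*-4 = -96  (running total: -16)
S = -16

-16


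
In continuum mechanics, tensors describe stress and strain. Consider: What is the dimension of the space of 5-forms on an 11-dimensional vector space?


The dimension of the space of p-forms on an n-dimensional space is C(n, p).
n = 11, p = 5
C(11, 5) = 11! / (5! * 6!) = 462

462


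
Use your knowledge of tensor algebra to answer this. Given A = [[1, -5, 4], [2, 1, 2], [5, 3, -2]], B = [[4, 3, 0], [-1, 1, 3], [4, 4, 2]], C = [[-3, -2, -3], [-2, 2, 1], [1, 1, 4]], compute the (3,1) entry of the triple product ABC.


(ABC)_{31} = sum_m (AB)_{3m} C_{m1}. First compute row 3 of AB.
(AB)_{31} = 5*4 + 3*-1 + -2*4 = 9
(AB)_{32} = 5*3 + 3*1 + -2*4 = 10
(AB)_{33} = 5*0 + 3*3 + -2*2 = 5
Now contract with column 1 of C:
(AB)_{31} * C_{11} = 9 * -3 = -27
(AB)_{32} * C_{21} = 10 * -2 = -20
(AB)_{33} * C_{31} = 5 * 1 = 5
(ABC)_{31} = -27 + -20 + 5 = -42

-42


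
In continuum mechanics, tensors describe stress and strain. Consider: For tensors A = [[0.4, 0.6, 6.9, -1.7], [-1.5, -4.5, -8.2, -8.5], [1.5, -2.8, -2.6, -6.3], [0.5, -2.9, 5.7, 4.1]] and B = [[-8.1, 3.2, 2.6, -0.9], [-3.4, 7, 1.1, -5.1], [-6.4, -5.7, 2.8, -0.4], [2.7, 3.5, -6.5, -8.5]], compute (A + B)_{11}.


Tensor addition is component-wise: (A + B)_{ij} = A_{ij} + B_{ij}.
A_{11} = 0.4
B_{11} = -8.1
(A + B)_{11} = 0.4 + -8.1 = -7.7

-7.7


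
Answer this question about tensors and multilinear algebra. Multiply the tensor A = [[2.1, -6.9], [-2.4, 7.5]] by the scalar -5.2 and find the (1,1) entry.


Scalar multiplication: (cA)_{ij} = c * A_{ij}.
c = -5.2
A_{11} = 2.1
(cA)_{11} = -5.2 * 2.1 = -10.92

-10.92


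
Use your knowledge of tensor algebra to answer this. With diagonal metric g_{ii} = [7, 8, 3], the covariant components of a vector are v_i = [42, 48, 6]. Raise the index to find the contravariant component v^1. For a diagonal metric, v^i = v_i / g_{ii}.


To raise an index with a diagonal metric: v^i = v_i / g_{ii}.
For index 1: v_1 = 42, g_{11} = 7
v^1 = 42 / 7 = 6

6


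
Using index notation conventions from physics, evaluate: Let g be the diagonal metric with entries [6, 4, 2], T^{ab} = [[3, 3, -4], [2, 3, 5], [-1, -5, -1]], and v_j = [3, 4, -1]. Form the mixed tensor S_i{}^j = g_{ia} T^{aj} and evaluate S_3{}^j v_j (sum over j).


Step 1: lower the first index. For a diagonal metric, g_{ia} T^{aj} = g_{ii} T^{ij} (no sum on i).
g_{33} = 2
S_3{}^1 = 2 * T^{31} = 2 * -1 = -2
S_3{}^2 = 2 * T^{32} = 2 * -5 = -10
S_3{}^3 = 2 * T^{33} = 2 * -1 = -2
Step 2: contract S_3{}^j with v_j.
S_3{}^1 * v_1 = -2 * 3 = -6
S_3{}^2 * v_2 = -10 * 4 = -40
S_3{}^3 * v_3 = -2 * -1 = 2
Result = -6 + -40 + 2 = -44

-44


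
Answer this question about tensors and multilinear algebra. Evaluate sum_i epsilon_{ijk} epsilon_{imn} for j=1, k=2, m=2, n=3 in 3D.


Using the identity: epsilon_{ijk} epsilon_{imn} = delta_{jm} delta_{kn} - delta_{jn} delta_{km}.
delta_{12} = 0
delta_{23} = 0
delta_{13} = 0
delta_{22} = 1
Result = 0 * 0 - 0 * 1 = 0 - 0 = 0

0


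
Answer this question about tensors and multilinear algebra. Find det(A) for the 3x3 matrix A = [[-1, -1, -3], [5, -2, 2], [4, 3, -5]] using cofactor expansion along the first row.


Expanding along the first row, det(A) = a11*M_11 - a12*M_12 + a13*M_13, where M_1j is the (1,j) minor.
Minor M_11 = -2*-5 - 2*3 = 4
Minor M_12 = 5*-5 - 2*4 = -33
Minor M_13 = 5*3 - -2*4 = 23
det = -1*(4) - -1*(-33) + -3*(23)
    = -4 - 33 + -69
    = -106

-106


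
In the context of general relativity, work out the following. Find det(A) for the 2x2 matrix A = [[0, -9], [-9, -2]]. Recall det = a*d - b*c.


For a 2x2 matrix [[a, b], [c, d]], det = a*d - b*c.
a = 0, b = -9, c = -9, d = -2
a*d = 0 * -2 = 0
b*c = -9 * -9 = 81
det = 0 - 81 = -81

-81


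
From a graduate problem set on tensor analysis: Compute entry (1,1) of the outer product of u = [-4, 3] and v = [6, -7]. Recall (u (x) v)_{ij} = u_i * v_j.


The outer product entry T_{ij} = u_i * v_j.
We need i=1, j=1.
u_1 = -4, v_1 = 6
T_{1,1} = -4 * 6 = -24

-24


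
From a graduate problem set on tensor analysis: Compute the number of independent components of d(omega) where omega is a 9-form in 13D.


The exterior derivative of a p-form is a (p+1)-form.
Its number of independent components is C(n, p+1).
n = 13, p+1 = 10
C(13, 10) = 286

286


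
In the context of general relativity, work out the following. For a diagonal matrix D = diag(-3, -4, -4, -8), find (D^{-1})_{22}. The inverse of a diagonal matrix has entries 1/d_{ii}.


For a diagonal matrix, the inverse has entries (D^{-1})_{ii} = 1/d_{ii}.
The diagonal entries are: d_{11} = -3, d_{22} = -4, d_{33} = -4, d_{44} = -8
We need (D^{-1})_{22} = 1/d_{22} = 1/-4 = -1/4

-1/4


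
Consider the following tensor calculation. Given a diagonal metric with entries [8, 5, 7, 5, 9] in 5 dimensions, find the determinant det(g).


For a diagonal metric, the determinant is the product of diagonal entries.
Diagonal entries: 8, 5, 7, 5, 9
det(g) = 8 * 5 * 7 * 5 * 9 = 12600

12600


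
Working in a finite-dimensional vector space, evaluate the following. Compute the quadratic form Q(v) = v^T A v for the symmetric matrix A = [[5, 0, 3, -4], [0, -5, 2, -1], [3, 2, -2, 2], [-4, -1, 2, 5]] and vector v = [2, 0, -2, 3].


First compute Av:
(Av)_1 = 5*2 + 0*0 + 3*-2 + -4*3 = -8
(Av)_2 = 0*2 + -5*0 + 2*-2 + -1*3 = -7
(Av)_3 = 3*2 + 2*0 + -2*-2 + 2*3 = 16
(Av)_4 = -4*2 + -1*0 + 2*-2 + 5*3 = 3
Av = [-8, -7, 16, 3]
Then v^T (Av) = 2*-8 + 0*-7 + -2*16 + 3*3
= -16 + 0 + -32 + 9 = -39

-39


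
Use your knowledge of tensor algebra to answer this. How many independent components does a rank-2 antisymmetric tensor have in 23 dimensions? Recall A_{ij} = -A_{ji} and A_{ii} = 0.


An antisymmetric rank-2 tensor satisfies A_{ij} = -A_{ji}, so diagonal entries are zero.
The independent components are the upper-triangular entries: C(n, 2) = n(n-1)/2.
n = 23
C(23, 2) = 23 * 22 / 2 = 506 / 2 = 253

253


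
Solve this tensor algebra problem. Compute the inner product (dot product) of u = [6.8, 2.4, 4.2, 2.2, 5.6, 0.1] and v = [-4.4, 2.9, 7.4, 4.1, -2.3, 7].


The inner product u . v = sum of u_i * v_i.
Term-by-term: 6.8 * -4.4, 2.4 * 2.9, 4.2 * 7.4, 2.2 * 4.1, 5.6 * -2.3, 0.1 * 7
Products: -29.92, 6.96, 31.08, 9.02, -12.88, 0.7
Sum = -29.92 + 6.96 + 31.08 + 9.02 + -12.88 + 0.7 = 4.96

4.96


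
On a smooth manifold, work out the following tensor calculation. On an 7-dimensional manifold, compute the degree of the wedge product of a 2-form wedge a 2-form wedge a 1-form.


The degree of a wedge product is the sum of the degrees of the individual forms.
Degrees: 2, 2, 1
Total degree = 2 + 2 + 1 = 5

5


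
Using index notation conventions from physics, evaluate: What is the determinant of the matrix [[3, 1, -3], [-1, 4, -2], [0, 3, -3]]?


Expanding along the first row, det(A) = a11*M_11 - a12*M_12 + a13*M_13, where M_1j is the (1,j) minor.
Minor M_11 = 4*-3 - -2*3 = -6
Minor M_12 = -1*-3 - -2*0 = 3
Minor M_13 = -1*3 - 4*0 = -3
det = 3*(-6) - 1*(3) + -3*(-3)
    = -18 - 3 + 9
    = -12

-12


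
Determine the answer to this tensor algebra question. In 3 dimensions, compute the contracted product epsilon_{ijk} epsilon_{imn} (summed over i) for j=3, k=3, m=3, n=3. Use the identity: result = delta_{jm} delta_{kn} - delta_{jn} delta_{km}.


Using the identity: epsilon_{ijk} epsilon_{imn} = delta_{jm} delta_{kn} - delta_{jn} delta_{km}.
delta_{33} = 1
delta_{33} = 1
delta_{33} = 1
delta_{33} = 1
Result = 1 * 1 - 1 * 1 = 1 - 1 = 0

0


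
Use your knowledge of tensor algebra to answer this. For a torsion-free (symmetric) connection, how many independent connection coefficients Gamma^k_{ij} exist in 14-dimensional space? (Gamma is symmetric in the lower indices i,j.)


Christoffel symbols Gamma^k_{ij} are symmetric in i,j, so there are d * d(d+1)/2 independent symbols.
d = 14
d(d+1)/2 = 14 * 15 / 2 = 105
Total = 14 * 105 = 1470

1470
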